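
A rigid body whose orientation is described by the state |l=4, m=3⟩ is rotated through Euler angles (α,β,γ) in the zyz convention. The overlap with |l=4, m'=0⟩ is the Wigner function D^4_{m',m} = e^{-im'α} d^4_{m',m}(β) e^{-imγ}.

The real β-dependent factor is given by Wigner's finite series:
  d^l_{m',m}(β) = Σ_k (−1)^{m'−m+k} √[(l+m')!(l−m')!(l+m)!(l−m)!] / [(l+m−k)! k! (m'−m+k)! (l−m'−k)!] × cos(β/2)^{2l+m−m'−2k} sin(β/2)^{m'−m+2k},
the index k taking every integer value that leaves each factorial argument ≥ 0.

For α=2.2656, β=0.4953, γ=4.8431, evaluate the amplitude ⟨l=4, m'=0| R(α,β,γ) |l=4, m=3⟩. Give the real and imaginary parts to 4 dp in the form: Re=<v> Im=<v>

Re=-0.0534 Im=-0.1291

First d^4_{0,3}(β=0.4953), then the phase factors e^{-i(0)α} and e^{-i(3)γ}:
With c≡cos(β/2)=0.969491 and s≡sin(β/2)=0.245126, N=[24·24·5040·1]^{1/2}=1703.830978
The bounds max(0,m−m')=3 and min(l+m,l−m')=4 give 2 terms
  k=3: (−1)^0·1703.8310/(144)·0.9695^5·0.2451^3 = +0.149263
  k=4: (−1)^1·1703.8310/(144)·0.9695^3·0.2451^5 = -0.009542
d^4_{0,3}(0.4953) = +0.149263 -0.009542 = +0.139721
D = (+1.000000+0.000000i)·(+0.139721)·(-0.382160-0.924096i) = -0.053396-0.129116i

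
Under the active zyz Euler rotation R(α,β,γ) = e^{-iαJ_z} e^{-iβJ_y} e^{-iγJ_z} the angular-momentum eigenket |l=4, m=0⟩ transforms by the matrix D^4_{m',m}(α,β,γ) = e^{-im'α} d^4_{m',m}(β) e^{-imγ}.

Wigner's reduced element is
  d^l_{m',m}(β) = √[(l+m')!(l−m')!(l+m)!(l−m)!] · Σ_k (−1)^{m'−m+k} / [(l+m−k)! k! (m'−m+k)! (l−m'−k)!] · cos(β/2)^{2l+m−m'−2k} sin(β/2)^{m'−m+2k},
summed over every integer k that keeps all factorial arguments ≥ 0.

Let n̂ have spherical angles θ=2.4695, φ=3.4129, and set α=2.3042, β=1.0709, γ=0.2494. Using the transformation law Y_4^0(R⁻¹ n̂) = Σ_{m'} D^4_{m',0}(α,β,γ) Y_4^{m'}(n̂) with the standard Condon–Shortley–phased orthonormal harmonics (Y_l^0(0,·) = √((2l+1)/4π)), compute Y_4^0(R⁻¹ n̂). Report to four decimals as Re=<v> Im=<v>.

Re=0.2636 Im=0.0000

Need the full column D^4_{m',0} for m'=−4..4 at α=2.3042, β=1.0709, γ=0.2494.
cos(β/2)=0.860039, sin(β/2)=0.510228
d^4_{-4,0}: single k=4 term ⇒ +0.310227;  D = -0.303542+0.064056i
d^4_{-3,0}: k∈[3..4] ⇒ +0.739517 -0.260280 = +0.479237;  D = +0.387402+0.282113i
d^4_{-2,0}: k∈[2..4] ⇒ +0.999446 -0.938038 +0.123807 = +0.185215;  D = -0.019226-0.184214i
d^4_{-1,0}: k∈[1..4] ⇒ +0.794158 -1.677067 +0.590259 -0.034625 = -0.327275;  D = +0.219078-0.243132i
d^4_{0,0}: k∈[0..4] ⇒ +0.299327 -1.685613 +1.334851 -0.208806 +0.004593 = -0.255648;  D = -0.255648+0.000000i
d^4_{1,0}: k∈[0..3] ⇒ -0.794158 +1.677067 -0.590259 +0.034625 = +0.327275;  D = -0.219078-0.243132i
d^4_{2,0}: k∈[0..2] ⇒ +0.999446 -0.938038 +0.123807 = +0.185215;  D = -0.019226+0.184214i
d^4_{3,0}: k∈[0..1] ⇒ -0.739517 +0.260280 = -0.479237;  D = -0.387402+0.282113i
d^4_{4,0}: single k=0 term ⇒ +0.310227;  D = -0.303542-0.064056i
Y_4^{m'}(θ=2.4695,φ=3.4129) and Σ D·Y over m':
  (-0.3035+0.0641i)·(+0.0310-0.0588i)  (+0.3874+0.2821i)·(+0.1623-0.1719i)  (-0.0192-0.1842i)·(+0.3650-0.2201i)  (+0.2191-0.2431i)·(+0.2857-0.0795i)  (-0.2556+0.0000i)·(-0.2377+0.0000i)  (-0.2191-0.2431i)·(-0.2857-0.0795i)  (-0.0192+0.1842i)·(+0.3650+0.2201i)  (-0.3874+0.2821i)·(-0.1623-0.1719i)  (-0.3035-0.0641i)·(+0.0310+0.0588i)
Y_4^0(R⁻¹ n̂) = +0.263606-0.000000i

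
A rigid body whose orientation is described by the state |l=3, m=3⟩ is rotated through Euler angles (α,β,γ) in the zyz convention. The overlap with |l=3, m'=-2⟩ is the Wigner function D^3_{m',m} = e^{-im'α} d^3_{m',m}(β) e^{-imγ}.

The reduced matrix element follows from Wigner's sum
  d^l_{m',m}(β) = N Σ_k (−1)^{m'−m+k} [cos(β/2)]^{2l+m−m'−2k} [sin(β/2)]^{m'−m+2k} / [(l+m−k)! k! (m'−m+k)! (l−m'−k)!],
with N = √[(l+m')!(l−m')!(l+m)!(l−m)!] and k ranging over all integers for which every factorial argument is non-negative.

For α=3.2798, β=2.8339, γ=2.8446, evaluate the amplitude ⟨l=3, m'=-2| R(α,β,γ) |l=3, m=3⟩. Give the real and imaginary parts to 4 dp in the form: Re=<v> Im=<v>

D^3_{-2,3}(3.2798,2.8339,2.8446) = e^{-i·-2·3.2798}·d^3_{-2,3}(2.8339)·e^{-i·3·2.8446}. Compute d first:
With c≡cos(β/2)=0.153240 and s≡sin(β/2)=0.988189, N=[1·120·720·1]^{1/2}=293.938769
k∈{5} keeps every argument non-negative
  k=5: (−1)^0·293.9388/(120)·0.1532^1·0.9882^5 = +0.353711
d^3_{-2,3}(2.8339) = +0.353711
Attach z-rotation phases: D = e^{-i(-2)(3.2798)}·(+0.353711)·e^{-i(3)(2.8446)} = -0.138850-0.325318i

Re=-0.1388 Im=-0.3253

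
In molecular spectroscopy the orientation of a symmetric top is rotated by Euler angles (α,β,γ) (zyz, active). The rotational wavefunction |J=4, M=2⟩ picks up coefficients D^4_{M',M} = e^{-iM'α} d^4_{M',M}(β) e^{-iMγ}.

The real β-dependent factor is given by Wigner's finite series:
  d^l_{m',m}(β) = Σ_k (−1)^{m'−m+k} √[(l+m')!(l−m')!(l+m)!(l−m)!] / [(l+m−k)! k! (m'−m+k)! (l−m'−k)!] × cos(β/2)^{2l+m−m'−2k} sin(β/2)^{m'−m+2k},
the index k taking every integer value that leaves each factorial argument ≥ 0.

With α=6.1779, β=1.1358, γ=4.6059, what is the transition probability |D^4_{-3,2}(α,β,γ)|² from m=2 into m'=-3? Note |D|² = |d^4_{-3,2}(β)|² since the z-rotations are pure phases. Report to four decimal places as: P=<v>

Split into d^4_{-3,2}(β=1.1358) × two z-phases.
Half-angle: c=0.843032, s=0.537863. N=√(1·5040·720·2)=2693.993318
k∈{5,6} keeps every argument non-negative
  k=5: (−1)^0·2693.9933/(240)·0.8430^3·0.5379^5 = +0.302744
  k=6: (−1)^1·2693.9933/(720)·0.8430^1·0.5379^7 = -0.041078
d^4_{-3,2}(1.1358) = +0.302744 -0.041078 = +0.261666
|D^4_{-3,2}|² = |d^4_{-3,2}(β)|² = (+0.261666)² = 0.068469 (the z-rotation phases have unit modulus)

P=0.0685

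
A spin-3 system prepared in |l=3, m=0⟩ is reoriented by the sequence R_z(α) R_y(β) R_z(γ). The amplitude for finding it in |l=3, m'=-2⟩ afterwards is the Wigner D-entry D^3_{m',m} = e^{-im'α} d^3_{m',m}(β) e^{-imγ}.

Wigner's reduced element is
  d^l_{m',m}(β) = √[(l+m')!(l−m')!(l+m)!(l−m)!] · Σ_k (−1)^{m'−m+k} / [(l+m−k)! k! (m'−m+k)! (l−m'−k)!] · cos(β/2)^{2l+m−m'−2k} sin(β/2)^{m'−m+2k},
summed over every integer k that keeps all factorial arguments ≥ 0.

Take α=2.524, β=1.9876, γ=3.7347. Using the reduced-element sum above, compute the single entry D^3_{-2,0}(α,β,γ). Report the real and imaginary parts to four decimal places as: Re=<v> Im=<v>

Re=-0.1527 Im=0.4376

Split into d^3_{-2,0}(β=1.9876) × two z-phases.
With c≡cos(β/2)=0.545509 and s≡sin(β/2)=0.838105, N=[1·120·6·6]^{1/2}=65.726707
Admissible k: 2..3 (factorial args all ≥0)
  k=2: (−1)^0·65.7267/(12)·0.5455^4·0.8381^2 = +0.340695
  k=3: (−1)^1·65.7267/(12)·0.5455^2·0.8381^4 = -0.804189
d^3_{-2,0}(1.9876) = +0.340695 -0.804189 = -0.463494
Phases: e^{-i·(-2)·2.524}=+0.329346-0.944209i, e^{-i·(0)·3.7347}=+1.000000+0.000000i ⇒ D=-0.152650+0.437636i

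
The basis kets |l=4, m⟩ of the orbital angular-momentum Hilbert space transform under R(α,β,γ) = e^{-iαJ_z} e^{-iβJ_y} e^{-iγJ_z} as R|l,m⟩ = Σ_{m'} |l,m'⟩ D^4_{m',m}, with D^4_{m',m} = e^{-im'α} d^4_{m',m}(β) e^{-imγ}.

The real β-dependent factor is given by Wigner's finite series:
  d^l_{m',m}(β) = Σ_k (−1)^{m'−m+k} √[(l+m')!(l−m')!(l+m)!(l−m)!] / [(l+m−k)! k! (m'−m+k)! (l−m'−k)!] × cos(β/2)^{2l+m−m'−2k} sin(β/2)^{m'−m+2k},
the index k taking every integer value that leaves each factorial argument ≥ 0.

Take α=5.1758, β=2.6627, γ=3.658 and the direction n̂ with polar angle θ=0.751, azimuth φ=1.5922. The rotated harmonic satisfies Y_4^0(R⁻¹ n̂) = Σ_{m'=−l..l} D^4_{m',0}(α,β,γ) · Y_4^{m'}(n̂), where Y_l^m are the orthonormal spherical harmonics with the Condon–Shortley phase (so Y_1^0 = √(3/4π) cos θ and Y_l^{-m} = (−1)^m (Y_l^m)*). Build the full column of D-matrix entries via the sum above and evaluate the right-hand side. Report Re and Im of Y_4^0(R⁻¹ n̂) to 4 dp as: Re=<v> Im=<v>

Re=0.3603 Im=0.0000

Need the full column D^4_{m',0} for m'=−4..4 at α=5.1758, β=2.6627, γ=3.658.
cos(β/2)=0.237165, sin(β/2)=0.971469
d^4_{-4,0}: single k=4 term ⇒ +0.023576;  D = -0.006580+0.022639i
d^4_{-3,0}: k∈[3..4] ⇒ +0.008140 -0.136572 = -0.128432;  D = +0.126344-0.023064i
d^4_{-2,0}: k∈[2..4] ⇒ +0.001593 -0.071287 +0.448535 = +0.378842;  D = -0.227449-0.302966i
d^4_{-1,0}: k∈[1..4] ⇒ +0.000183 -0.018459 +0.309715 -0.866102 = -0.574663;  D = -0.256875+0.514055i
d^4_{0,0}: k∈[0..4] ⇒ +0.000010 -0.002687 +0.101442 -0.756476 +0.793292 = +0.135581;  D = +0.135581+0.000000i
d^4_{1,0}: k∈[0..3] ⇒ -0.000183 +0.018459 -0.309715 +0.866102 = +0.574663;  D = +0.256875+0.514055i
d^4_{2,0}: k∈[0..2] ⇒ +0.001593 -0.071287 +0.448535 = +0.378842;  D = -0.227449+0.302966i
d^4_{3,0}: k∈[0..1] ⇒ -0.008140 +0.136572 = +0.128432;  D = -0.126344-0.023064i
d^4_{4,0}: single k=0 term ⇒ +0.023576;  D = -0.006580-0.022639i
Y_4^{m'}(θ=0.751,φ=1.5922) and Σ D·Y over m':
  (-0.0066+0.0226i)·(+0.0956-0.0082i)  (+0.1263-0.0231i)·(+0.0187+0.2901i)  (-0.2274-0.3030i)·(-0.4265+0.0183i)  (-0.2569+0.5141i)·(-0.0037-0.1747i)  (+0.1356+0.0000i)·(-0.3212+0.0000i)  (+0.2569+0.5141i)·(+0.0037-0.1747i)  (-0.2274+0.3030i)·(-0.4265-0.0183i)  (-0.1263-0.0231i)·(-0.0187+0.2901i)  (-0.0066-0.0226i)·(+0.0956+0.0082i)
Y_4^0(R⁻¹ n̂) = +0.360297+0.000000i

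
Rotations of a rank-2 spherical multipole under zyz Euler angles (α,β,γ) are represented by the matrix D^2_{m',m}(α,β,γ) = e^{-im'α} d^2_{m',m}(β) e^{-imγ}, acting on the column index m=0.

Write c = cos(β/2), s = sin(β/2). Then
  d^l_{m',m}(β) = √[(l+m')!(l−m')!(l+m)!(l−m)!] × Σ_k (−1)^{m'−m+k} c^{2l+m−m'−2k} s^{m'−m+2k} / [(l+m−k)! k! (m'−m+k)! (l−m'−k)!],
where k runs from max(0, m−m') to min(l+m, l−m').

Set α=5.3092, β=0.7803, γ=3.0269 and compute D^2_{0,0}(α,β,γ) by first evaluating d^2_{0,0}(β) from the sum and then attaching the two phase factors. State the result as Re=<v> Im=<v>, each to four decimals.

D^2_{0,0}(5.3092,0.7803,3.0269) = e^{-i·0·5.3092}·d^2_{0,0}(0.7803)·e^{-i·0·3.0269}. Compute d first:
Half-angle: c=0.924852, s=0.380327. N=√(2·2·2·2)=4.000000
k: max(0,(0)−(0))=0 … min(2+(0),2−(0))=2
  k=0: (−1)^0·4.0000/(4)·0.9249^4·0.3803^0 = +0.731626
  k=1: (−1)^1·4.0000/(1)·0.9249^2·0.3803^2 = -0.494902
  k=2: (−1)^2·4.0000/(4)·0.9249^0·0.3803^4 = +0.020923
d^2_{0,0}(0.7803) = +0.731626 -0.494902 +0.020923 = +0.257647
D = (+1.000000+0.000000i)·(+0.257647)·(+1.000000+0.000000i) = +0.257647+0.000000i

Re=0.2576 Im=0.0000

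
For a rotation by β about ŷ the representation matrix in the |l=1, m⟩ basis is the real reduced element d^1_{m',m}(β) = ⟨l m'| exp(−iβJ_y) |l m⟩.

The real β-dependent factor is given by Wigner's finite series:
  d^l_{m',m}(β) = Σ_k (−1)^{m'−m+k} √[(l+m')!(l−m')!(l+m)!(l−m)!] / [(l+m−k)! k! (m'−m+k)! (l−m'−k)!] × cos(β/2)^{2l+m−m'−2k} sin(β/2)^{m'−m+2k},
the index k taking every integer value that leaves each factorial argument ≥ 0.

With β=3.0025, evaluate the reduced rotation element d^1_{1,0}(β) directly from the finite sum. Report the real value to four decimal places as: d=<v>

d=-0.0980

d^1_{1,0}(β=3.0025) via Wigner's sum:
With c≡cos(β/2)=0.069490 and s≡sin(β/2)=0.997583, N=[2·1·1·1]^{1/2}=1.414214
k: max(0,(0)−(1))=0 … min(1+(0),1−(1))=0
  k=0: (−1)^1·1.4142/(1)·0.0695^1·0.9976^1 = -0.098037
d^1_{1,0}(3.0025) = -0.098037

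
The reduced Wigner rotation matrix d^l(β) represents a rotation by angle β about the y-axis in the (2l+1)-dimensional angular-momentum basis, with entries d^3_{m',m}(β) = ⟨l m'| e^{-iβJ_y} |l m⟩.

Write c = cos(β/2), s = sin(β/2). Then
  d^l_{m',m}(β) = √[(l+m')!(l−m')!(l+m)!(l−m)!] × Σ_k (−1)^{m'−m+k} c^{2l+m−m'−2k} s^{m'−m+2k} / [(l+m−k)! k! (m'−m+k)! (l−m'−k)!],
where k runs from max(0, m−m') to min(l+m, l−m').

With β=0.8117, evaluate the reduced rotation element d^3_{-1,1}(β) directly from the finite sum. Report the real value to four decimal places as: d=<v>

d^3_{-1,1}(β=0.8117) via Wigner's sum:
With c≡cos(β/2)=0.918767 and s≡sin(β/2)=0.394800, N=[2·24·24·2]^{1/2}=48.000000
k: max(0,(1)−(-1))=2 … min(3+(1),3−(-1))=4
  k=2: (−1)^0·48.0000/(8)·0.9188^4·0.3948^2 = +0.666388
  k=3: (−1)^1·48.0000/(6)·0.9188^2·0.3948^4 = -0.164062
  k=4: (−1)^2·48.0000/(48)·0.9188^0·0.3948^6 = +0.003787
d^3_{-1,1}(0.8117) = +0.666388 -0.164062 +0.003787 = +0.506112

d=0.5061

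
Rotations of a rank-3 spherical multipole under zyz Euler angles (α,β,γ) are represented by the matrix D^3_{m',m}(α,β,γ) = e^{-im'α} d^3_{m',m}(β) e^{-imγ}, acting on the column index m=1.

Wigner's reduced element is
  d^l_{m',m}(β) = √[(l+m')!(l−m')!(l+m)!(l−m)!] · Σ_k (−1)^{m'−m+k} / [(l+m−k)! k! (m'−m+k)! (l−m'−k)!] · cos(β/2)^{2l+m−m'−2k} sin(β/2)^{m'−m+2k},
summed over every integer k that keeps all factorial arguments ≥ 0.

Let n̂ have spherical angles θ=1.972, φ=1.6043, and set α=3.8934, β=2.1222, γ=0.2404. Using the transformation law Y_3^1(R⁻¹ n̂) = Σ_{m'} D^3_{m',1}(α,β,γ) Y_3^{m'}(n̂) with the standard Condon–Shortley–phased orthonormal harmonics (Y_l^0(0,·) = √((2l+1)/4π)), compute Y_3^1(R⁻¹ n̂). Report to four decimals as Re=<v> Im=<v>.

Need the full column D^3_{m',1} for m'=−3..3 at α=3.8934, β=2.1222, γ=0.2404.
cos(β/2)=0.487912, sin(β/2)=0.872893
d^3_{-3,1}: single k=4 term ⇒ +0.535269;  D = +0.230037-0.483318i
d^3_{-2,1}: k∈[3..4] ⇒ +0.488582 -0.781891 = -0.293308;  D = -0.088801-0.279543i
d^3_{-1,1}: k∈[2..4] ⇒ +0.259083 -1.105648 +0.442349 = -0.404215;  D = +0.352499+0.197825i
d^3_{0,1}: k∈[1..3] ⇒ +0.083610 -0.802822 +0.856518 = +0.137306;  D = +0.133358-0.032691i
d^3_{1,1}: k∈[0..2] ⇒ +0.013491 -0.345445 +0.829236 = +0.497282;  D = -0.271935+0.416342i
d^3_{2,1}: k∈[0..1] ⇒ -0.076325 +0.488582 = +0.412257;  D = -0.071054-0.406087i
d^3_{3,1}: single k=0 term ⇒ +0.167238;  D = +0.133562+0.100646i
Y_3^{m'}(θ=1.972,φ=1.6043) and Σ D·Y over m':
  (+0.2300-0.4833i)·(+0.0327+0.3239i)  (-0.0888-0.2795i)·(+0.3375-0.0226i)  (+0.3525+0.1978i)·(+0.0024+0.0706i)  (+0.1334-0.0327i)·(+0.3261+0.0000i)  (-0.2719+0.4163i)·(-0.0024+0.0706i)  (-0.0711-0.4061i)·(+0.3375+0.0226i)  (+0.1336+0.1006i)·(-0.0327+0.3239i)
Y_3^1(R⁻¹ n̂) = +0.077605-0.137791i

Re=0.0776 Im=-0.1378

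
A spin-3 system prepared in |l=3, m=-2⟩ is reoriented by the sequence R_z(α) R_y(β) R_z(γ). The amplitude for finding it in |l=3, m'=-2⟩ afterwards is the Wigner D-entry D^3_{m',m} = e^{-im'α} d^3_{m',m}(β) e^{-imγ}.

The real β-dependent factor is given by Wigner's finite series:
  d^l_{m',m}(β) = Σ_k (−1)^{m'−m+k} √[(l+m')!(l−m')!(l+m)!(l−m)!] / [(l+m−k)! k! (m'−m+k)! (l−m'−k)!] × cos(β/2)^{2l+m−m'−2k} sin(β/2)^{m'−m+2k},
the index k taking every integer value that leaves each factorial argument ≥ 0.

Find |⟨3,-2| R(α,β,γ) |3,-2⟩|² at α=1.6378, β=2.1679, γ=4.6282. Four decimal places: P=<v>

P=0.0312

D^3_{-2,-2}(1.6378,2.1679,4.6282) = e^{-i·-2·1.6378}·d^3_{-2,-2}(2.1679)·e^{-i·-2·4.6282}. Compute d first:
c=cos(2.1679/2)=0.467841, s=sin(2.1679/2)=0.883813; N=√[1·120·1·120]=120.000000
k: max(0,(-2)−(-2))=0 … min(3+(-2),3−(-2))=1
  k=0: (−1)^0·120.0000/(120)·0.4678^6·0.8838^0 = +0.010486
  k=1: (−1)^1·120.0000/(24)·0.4678^4·0.8838^2 = -0.187104
d^3_{-2,-2}(2.1679) = +0.010486 -0.187104 = -0.176619
|D^3_{-2,-2}|² = |d^3_{-2,-2}(β)|² = (-0.176619)² = 0.031194 (the z-rotation phases have unit modulus)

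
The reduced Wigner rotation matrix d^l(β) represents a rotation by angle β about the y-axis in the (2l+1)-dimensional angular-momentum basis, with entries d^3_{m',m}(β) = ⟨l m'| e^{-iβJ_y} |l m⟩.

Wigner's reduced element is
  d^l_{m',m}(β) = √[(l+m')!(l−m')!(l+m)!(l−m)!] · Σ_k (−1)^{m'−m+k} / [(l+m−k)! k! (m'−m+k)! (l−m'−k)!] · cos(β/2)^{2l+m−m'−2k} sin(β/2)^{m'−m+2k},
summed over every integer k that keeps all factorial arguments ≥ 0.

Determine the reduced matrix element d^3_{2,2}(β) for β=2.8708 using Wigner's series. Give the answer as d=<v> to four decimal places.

d^3_{2,2}(β=2.8708) via Wigner's sum:
Half-angle: c=0.134983, s=0.990848. N=√(120·1·120·1)=120.000000
The bounds max(0,m−m')=0 and min(l+m,l−m')=1 give 2 terms
  k=0: (−1)^0·120.0000/(120)·0.1350^6·0.9908^0 = +0.000006
  k=1: (−1)^1·120.0000/(24)·0.1350^4·0.9908^2 = -0.001630
d^3_{2,2}(2.8708) = +0.000006 -0.001630 = -0.001624

d=-0.0016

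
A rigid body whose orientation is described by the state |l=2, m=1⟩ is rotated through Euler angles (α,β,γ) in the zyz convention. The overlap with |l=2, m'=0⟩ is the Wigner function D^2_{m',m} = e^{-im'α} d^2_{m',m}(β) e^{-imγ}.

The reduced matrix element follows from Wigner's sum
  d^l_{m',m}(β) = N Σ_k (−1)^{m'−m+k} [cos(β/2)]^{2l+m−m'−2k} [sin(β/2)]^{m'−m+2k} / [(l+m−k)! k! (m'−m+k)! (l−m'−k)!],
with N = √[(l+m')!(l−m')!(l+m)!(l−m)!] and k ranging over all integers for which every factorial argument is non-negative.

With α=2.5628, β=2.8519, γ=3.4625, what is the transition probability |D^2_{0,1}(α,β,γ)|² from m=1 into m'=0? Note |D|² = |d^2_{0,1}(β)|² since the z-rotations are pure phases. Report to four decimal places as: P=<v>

P=0.1124

First d^2_{0,1}(β=2.8519), then the phase factors e^{-i(0)α} and e^{-i(1)γ}:
c=cos(2.8519/2)=0.144340, s=sin(2.8519/2)=0.989528; N=√[2·2·6·1]=4.898979
k: max(0,(1)−(0))=1 … min(2+(1),2−(0))=2
  k=1: (−1)^0·4.8990/(2)·0.1443^3·0.9895^1 = +0.007289
  k=2: (−1)^1·4.8990/(2)·0.1443^1·0.9895^3 = -0.342569
d^2_{0,1}(2.8519) = +0.007289 -0.342569 = -0.335280
|D^2_{0,1}|² = |d^2_{0,1}(β)|² = (-0.335280)² = 0.112413 (the z-rotation phases have unit modulus)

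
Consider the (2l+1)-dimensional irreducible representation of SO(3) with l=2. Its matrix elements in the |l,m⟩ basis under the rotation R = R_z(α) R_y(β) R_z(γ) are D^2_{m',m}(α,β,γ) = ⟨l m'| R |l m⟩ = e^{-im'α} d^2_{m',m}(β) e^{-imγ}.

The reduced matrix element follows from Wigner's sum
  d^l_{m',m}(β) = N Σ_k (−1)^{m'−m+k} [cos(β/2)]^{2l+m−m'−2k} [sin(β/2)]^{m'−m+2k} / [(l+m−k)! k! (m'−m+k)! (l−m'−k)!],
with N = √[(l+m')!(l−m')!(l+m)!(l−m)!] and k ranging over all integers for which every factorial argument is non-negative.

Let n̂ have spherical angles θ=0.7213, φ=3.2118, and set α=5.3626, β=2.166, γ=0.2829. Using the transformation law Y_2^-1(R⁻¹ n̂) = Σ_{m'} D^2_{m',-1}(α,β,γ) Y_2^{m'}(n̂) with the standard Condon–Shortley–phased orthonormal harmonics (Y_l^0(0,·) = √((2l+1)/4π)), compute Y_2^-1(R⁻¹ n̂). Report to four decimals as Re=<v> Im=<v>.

Need the full column D^2_{m',-1} for m'=−2..2 at α=5.3626, β=2.166, γ=0.2829.
cos(β/2)=0.468680, sin(β/2)=0.883368
d^2_{-2,-1}: single k=1 term ⇒ +0.181887;  D = +0.002278-0.181873i
d^2_{-1,-1}: k∈[0..1] ⇒ +0.048251 -0.514231 = -0.465980;  D = -0.374403+0.277415i
d^2_{0,-1}: k∈[0..1] ⇒ -0.222765 +0.791366 = +0.568600;  D = +0.545998+0.158720i
d^2_{1,-1}: k∈[0..1] ⇒ +0.514231 -0.608928 = -0.094698;  D = -0.034007-0.088381i
d^2_{2,-1}: single k=0 term ⇒ -0.646147;  D = +0.339535-0.549748i
Y_2^{m'}(θ=0.7213,φ=3.2118) and Σ D·Y over m':
  (+0.0023-0.1819i)·(+0.1668-0.0236i)  (-0.3744+0.2774i)·(-0.3822+0.0269i)  (+0.5460+0.1587i)·(+0.2182+0.0000i)  (-0.0340-0.0884i)·(+0.3822+0.0269i)  (+0.3395-0.5497i)·(+0.1668+0.0236i)
Y_2^-1(R⁻¹ n̂) = +0.309813-0.230214i

Re=0.3098 Im=-0.2302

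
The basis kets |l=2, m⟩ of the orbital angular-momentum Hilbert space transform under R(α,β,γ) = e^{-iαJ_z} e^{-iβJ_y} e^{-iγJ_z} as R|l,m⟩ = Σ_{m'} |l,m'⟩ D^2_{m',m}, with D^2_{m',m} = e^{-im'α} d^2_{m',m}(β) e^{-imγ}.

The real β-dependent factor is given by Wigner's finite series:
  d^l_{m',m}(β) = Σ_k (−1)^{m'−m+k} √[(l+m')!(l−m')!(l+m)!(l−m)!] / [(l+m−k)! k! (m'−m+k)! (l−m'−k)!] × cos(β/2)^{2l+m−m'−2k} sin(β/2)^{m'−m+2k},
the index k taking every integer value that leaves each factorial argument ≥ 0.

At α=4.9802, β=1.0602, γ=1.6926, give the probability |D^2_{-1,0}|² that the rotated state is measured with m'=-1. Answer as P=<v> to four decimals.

P=0.2727

Split into d^2_{-1,0}(β=1.0602) × two z-phases.
Half-angle: c=0.862757, s=0.505620. N=√(1·6·2·2)=4.898979
The bounds max(0,m−m')=1 and min(l+m,l−m')=2 give 2 terms
  k=1: (−1)^0·4.8990/(2)·0.8628^3·0.5056^1 = +0.795361
  k=2: (−1)^1·4.8990/(2)·0.8628^1·0.5056^3 = -0.273172
d^2_{-1,0}(1.0602) = +0.795361 -0.273172 = +0.522189
|D^2_{-1,0}|² = |d^2_{-1,0}(β)|² = (+0.522189)² = 0.272682 (the z-rotation phases have unit modulus)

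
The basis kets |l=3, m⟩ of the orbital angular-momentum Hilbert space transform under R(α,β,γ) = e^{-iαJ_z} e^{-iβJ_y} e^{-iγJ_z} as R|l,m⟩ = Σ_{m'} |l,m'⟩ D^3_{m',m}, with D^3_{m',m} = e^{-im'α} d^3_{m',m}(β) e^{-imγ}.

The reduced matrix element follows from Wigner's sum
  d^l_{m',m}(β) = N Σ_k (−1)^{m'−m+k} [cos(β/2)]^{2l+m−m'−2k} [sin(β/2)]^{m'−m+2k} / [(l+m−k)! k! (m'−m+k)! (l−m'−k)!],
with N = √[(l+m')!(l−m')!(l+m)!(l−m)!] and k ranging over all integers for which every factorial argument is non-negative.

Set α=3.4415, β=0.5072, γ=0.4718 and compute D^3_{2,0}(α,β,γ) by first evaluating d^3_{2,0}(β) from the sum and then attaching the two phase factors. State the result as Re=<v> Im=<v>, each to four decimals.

Re=0.2331 Im=-0.1594

First d^3_{2,0}(β=0.5072), then the phase factors e^{-i(2)α} and e^{-i(0)γ}:
Half-angle: c=0.968015, s=0.250890. N=√(120·1·6·6)=65.726707
Admissible k: 0..1 (factorial args all ≥0)
  k=0: (−1)^2·65.7267/(12)·0.9680^4·0.2509^2 = +0.302732
  k=1: (−1)^3·65.7267/(12)·0.9680^2·0.2509^4 = -0.020336
d^3_{2,0}(0.5072) = +0.302732 -0.020336 = +0.282396
Attach z-rotation phases: D = e^{-i(2)(3.4415)}·(+0.282396)·e^{-i(0)(0.4718)} = +0.233101-0.159410i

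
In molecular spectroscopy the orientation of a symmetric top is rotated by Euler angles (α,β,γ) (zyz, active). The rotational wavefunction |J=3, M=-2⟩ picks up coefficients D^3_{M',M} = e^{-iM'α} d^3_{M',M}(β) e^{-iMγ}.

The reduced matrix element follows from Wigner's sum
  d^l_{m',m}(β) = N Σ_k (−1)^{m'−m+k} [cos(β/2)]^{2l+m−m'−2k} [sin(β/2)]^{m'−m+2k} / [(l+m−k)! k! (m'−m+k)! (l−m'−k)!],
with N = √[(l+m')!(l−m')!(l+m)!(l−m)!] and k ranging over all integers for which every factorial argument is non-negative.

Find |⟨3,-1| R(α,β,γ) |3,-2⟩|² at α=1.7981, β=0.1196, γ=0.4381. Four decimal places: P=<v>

P=0.0346

First d^3_{-1,-2}(β=0.1196), then the phase factors e^{-i(-1)α} and e^{-i(-2)γ}:
With c≡cos(β/2)=0.998213 and s≡sin(β/2)=0.059764, N=[2·24·1·120]^{1/2}=75.894664
k∈{0,1} keeps every argument non-negative
  k=0: (−1)^1·75.8947/(24)·0.9982^5·0.0598^1 = -0.187308
  k=1: (−1)^2·75.8947/(12)·0.9982^3·0.0598^3 = +0.001343
d^3_{-1,-2}(0.1196) = -0.187308 +0.001343 = -0.185966
|D^3_{-1,-2}|² = |d^3_{-1,-2}(β)|² = (-0.185966)² = 0.034583 (the z-rotation phases have unit modulus)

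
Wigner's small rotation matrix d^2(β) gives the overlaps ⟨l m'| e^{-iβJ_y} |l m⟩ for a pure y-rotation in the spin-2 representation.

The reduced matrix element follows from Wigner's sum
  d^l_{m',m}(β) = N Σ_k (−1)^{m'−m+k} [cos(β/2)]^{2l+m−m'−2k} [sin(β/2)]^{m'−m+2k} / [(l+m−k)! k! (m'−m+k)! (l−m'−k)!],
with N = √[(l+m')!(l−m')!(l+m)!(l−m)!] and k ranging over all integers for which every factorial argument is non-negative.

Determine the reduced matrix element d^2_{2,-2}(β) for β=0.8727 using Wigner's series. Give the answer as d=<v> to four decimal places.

d=0.0319

d^2_{2,-2}(β=0.8727) via Wigner's sum:
Half-angle: c=0.906300, s=0.422634. N=√(24·1·1·24)=24.000000
k∈{0} keeps every argument non-negative
  k=0: (−1)^4·24.0000/(24)·0.9063^0·0.4226^4 = +0.031905
d^2_{2,-2}(0.8727) = +0.031905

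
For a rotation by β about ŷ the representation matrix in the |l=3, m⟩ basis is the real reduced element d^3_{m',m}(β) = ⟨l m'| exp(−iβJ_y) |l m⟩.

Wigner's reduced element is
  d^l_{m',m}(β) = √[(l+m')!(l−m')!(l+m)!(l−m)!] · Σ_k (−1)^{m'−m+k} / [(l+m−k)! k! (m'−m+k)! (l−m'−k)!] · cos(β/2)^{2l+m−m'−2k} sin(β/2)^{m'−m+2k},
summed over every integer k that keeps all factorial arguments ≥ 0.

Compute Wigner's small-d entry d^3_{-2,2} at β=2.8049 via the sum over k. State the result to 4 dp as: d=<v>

d^3_{-2,2}(β=2.8049) via Wigner's sum:
Half-angle: c=0.167552, s=0.985863. N=√(1·120·120·1)=120.000000
Admissible k: 4..5 (factorial args all ≥0)
  k=4: (−1)^0·120.0000/(24)·0.1676^2·0.9859^4 = +0.132598
  k=5: (−1)^1·120.0000/(120)·0.1676^0·0.9859^6 = -0.918121
d^3_{-2,2}(2.8049) = +0.132598 -0.918121 = -0.785523

d=-0.7855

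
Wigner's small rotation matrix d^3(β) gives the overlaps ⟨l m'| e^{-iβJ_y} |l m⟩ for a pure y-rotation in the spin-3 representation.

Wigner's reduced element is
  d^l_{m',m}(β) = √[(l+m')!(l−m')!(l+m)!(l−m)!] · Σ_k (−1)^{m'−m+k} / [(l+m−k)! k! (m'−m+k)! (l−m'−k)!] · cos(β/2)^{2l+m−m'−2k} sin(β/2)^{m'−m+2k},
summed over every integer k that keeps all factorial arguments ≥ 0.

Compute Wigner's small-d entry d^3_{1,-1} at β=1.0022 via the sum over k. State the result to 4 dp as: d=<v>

d^3_{1,-1}(β=1.0022) via Wigner's sum:
Half-angle: c=0.877055, s=0.480391. N=√(24·2·2·24)=48.000000
Admissible k: 0..2 (factorial args all ≥0)
  k=0: (−1)^2·48.0000/(8)·0.8771^4·0.4804^2 = +0.819307
  k=1: (−1)^3·48.0000/(6)·0.8771^2·0.4804^4 = -0.327734
  k=2: (−1)^4·48.0000/(48)·0.8771^0·0.4804^6 = +0.012290
d^3_{1,-1}(1.0022) = +0.819307 -0.327734 +0.012290 = +0.503864

d=0.5039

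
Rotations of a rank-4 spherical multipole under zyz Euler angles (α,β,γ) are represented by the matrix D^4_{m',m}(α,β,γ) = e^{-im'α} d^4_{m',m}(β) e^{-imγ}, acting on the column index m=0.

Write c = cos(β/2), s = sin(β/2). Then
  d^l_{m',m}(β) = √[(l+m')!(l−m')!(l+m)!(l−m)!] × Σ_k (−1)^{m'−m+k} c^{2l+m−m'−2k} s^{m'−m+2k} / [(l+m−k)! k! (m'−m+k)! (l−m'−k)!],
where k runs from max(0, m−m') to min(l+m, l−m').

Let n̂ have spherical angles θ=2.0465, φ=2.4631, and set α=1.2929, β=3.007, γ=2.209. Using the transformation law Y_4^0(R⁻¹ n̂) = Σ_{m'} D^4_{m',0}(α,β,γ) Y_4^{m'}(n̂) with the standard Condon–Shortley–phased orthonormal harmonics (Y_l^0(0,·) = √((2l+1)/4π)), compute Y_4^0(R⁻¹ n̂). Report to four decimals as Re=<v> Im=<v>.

Need the full column D^4_{m',0} for m'=−4..4 at α=1.2929, β=3.007, γ=2.209.
cos(β/2)=0.067246, sin(β/2)=0.997736
d^4_{-4,0}: single k=4 term ⇒ +0.000170;  D = +0.000075-0.000152i
d^4_{-3,0}: k∈[3..4] ⇒ +0.000016 -0.003557 = -0.003541;  D = +0.002622+0.002380i
d^4_{-2,0}: k∈[2..4] ⇒ +0.000001 -0.000513 +0.042320 = +0.041808;  D = -0.035515+0.022059i
d^4_{-1,0}: k∈[1..4] ⇒ +0.000000 -0.000037 +0.008067 -0.295998 = -0.287968;  D = -0.078999-0.276920i
d^4_{0,0}: k∈[0..4] ⇒ +0.000000 -0.000001 +0.000729 -0.071374 +0.982034 = +0.911388;  D = +0.911388+0.000000i
d^4_{1,0}: k∈[0..3] ⇒ -0.000000 +0.000037 -0.008067 +0.295998 = +0.287968;  D = +0.078999-0.276920i
d^4_{2,0}: k∈[0..2] ⇒ +0.000001 -0.000513 +0.042320 = +0.041808;  D = -0.035515-0.022059i
d^4_{3,0}: k∈[0..1] ⇒ -0.000016 +0.003557 = +0.003541;  D = -0.002622+0.002380i
d^4_{4,0}: single k=0 term ⇒ +0.000170;  D = +0.000075+0.000152i
Y_4^{m'}(θ=2.0465,φ=2.4631) and Σ D·Y over m':
  (+0.0001-0.0002i)·(-0.2515+0.1146i)  (+0.0026+0.0024i)·(-0.1805+0.3600i)  (-0.0355+0.0221i)·(+0.0263+0.1209i)  (-0.0790-0.2769i)·(-0.2297-0.1852i)  (+0.9114+0.0000i)·(-0.1854+0.0000i)  (+0.0790-0.2769i)·(+0.2297-0.1852i)  (-0.0355-0.0221i)·(+0.0263-0.1209i)  (-0.0026+0.0024i)·(+0.1805+0.3600i)  (+0.0001+0.0002i)·(-0.2515-0.1146i)
Y_4^0(R⁻¹ n̂) = -0.245079-0.000000i

Re=-0.2451 Im=0.0000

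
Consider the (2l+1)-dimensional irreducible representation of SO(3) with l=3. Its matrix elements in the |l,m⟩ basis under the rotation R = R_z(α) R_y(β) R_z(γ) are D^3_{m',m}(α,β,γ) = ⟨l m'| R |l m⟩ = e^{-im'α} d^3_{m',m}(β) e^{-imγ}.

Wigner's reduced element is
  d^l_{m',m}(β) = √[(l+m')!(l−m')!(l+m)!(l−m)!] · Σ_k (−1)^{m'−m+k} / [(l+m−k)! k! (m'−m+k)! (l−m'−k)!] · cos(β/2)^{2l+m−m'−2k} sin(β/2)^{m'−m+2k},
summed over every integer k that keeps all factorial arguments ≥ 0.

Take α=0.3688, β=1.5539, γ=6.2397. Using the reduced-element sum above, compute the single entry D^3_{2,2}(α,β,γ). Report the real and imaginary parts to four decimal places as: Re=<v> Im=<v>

Re=-0.4010 Im=0.3052

Split into d^3_{2,2}(β=1.5539) × two z-phases.
c=cos(1.5539/2)=0.713055, s=sin(1.5539/2)=0.701108; N=√[120·1·120·1]=120.000000
k∈{0,1} keeps every argument non-negative
  k=0: (−1)^0·120.0000/(120)·0.7131^6·0.7011^0 = +0.131443
  k=1: (−1)^1·120.0000/(24)·0.7131^4·0.7011^2 = -0.635378
d^3_{2,2}(1.5539) = +0.131443 -0.635378 = -0.503935
Attach z-rotation phases: D = e^{-i(2)(0.3688)}·(-0.503935)·e^{-i(2)(6.2397)} = -0.400982+0.305227i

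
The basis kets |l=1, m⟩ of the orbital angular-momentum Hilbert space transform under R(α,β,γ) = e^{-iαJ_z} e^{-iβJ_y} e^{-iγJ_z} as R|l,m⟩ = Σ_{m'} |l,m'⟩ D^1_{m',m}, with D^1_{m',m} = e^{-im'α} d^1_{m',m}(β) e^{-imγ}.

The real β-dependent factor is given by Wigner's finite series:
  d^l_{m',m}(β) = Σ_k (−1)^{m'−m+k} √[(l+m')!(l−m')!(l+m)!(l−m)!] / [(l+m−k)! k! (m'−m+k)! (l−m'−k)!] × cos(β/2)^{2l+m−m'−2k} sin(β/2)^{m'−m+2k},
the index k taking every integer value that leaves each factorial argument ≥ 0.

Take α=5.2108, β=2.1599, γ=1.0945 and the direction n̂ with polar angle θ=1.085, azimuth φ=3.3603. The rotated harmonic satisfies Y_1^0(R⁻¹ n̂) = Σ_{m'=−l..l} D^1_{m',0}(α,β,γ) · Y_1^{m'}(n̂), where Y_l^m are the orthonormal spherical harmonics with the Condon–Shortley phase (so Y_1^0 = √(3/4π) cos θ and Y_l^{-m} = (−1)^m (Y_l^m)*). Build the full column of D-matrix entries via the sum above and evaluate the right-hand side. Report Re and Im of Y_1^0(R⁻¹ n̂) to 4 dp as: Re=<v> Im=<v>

Need the full column D^1_{m',0} for m'=−1..1 at α=5.2108, β=2.1599, γ=1.0945.
cos(β/2)=0.471372, sin(β/2)=0.881934
d^1_{-1,0}: single k=1 term ⇒ +0.587916;  D = +0.281042-0.516392i
d^1_{0,0}: k∈[0..1] ⇒ +0.222192 -0.777808 = -0.555616;  D = -0.555616+0.000000i
d^1_{1,0}: single k=0 term ⇒ -0.587916;  D = -0.281042-0.516392i
Y_1^{m'}(θ=1.085,φ=3.3603) and Σ D·Y over m':
  (+0.2810-0.5164i)·(-0.2982+0.0663i)  (-0.5556+0.0000i)·(+0.2281+0.0000i)  (-0.2810-0.5164i)·(+0.2982+0.0663i)
Y_1^0(R⁻¹ n̂) = -0.225932+0.000000i

Re=-0.2259 Im=0.0000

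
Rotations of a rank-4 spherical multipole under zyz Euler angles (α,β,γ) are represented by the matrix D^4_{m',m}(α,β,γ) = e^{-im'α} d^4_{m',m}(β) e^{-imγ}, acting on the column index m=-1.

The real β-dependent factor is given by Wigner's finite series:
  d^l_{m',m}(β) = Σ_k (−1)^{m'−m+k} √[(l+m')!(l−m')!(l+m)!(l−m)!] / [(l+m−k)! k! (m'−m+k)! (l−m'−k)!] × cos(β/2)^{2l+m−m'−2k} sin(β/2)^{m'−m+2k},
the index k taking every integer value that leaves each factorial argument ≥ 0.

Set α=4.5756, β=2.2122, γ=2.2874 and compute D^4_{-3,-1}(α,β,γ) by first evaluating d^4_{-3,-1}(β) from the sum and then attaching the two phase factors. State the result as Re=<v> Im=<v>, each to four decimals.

Re=0.2759 Im=0.0872

Split into d^4_{-3,-1}(β=2.2122) × two z-phases.
Half-angle: c=0.448151, s=0.893958. N=√(1·5040·6·120)=1904.940944
k∈{2,3} keeps every argument non-negative
  k=2: (−1)^0·1904.9409/(240)·0.4482^6·0.8940^2 = +0.051387
  k=3: (−1)^1·1904.9409/(144)·0.4482^4·0.8940^4 = -0.340789
d^4_{-3,-1}(2.2122) = +0.051387 -0.340789 = -0.289402
D = (+0.398946+0.916974i)·(-0.289402)·(-0.656827+0.754041i) = +0.275938+0.087247i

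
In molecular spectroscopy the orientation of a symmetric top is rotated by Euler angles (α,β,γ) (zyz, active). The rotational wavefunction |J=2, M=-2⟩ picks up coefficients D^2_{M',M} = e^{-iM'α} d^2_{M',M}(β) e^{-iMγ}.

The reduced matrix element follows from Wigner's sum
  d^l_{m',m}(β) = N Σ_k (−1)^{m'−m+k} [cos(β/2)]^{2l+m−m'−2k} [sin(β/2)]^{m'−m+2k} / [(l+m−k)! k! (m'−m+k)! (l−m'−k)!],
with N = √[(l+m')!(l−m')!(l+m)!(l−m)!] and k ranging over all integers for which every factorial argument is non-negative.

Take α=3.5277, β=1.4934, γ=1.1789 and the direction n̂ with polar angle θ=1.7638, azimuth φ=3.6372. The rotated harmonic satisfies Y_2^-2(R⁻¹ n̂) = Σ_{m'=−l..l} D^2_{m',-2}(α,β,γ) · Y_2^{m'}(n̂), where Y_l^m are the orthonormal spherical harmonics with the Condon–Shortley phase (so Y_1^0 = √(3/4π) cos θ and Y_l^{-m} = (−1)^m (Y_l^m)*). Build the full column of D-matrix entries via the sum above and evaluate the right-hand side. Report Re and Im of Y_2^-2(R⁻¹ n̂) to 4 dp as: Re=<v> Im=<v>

Need the full column D^2_{m',-2} for m'=−2..2 at α=3.5277, β=1.4934, γ=1.1789.
cos(β/2)=0.733934, sin(β/2)=0.679220
d^2_{-2,-2}: single k=0 term ⇒ +0.290154;  D = -0.290135+0.003359i
d^2_{-1,-2}: single k=0 term ⇒ -0.537047;  D = -0.495136+0.207990i
d^2_{0,-2}: single k=0 term ⇒ +0.608712;  D = -0.431115+0.429732i
d^2_{1,-2}: single k=0 term ⇒ -0.459959;  D = -0.179496+0.423490i
d^2_{2,-2}: single k=0 term ⇒ +0.212835;  D = -0.003147+0.212812i
Y_2^{m'}(θ=1.7638,φ=3.6372) and Σ D·Y over m':
  (-0.2901+0.0034i)·(+0.2038-0.3113i)  (-0.4951+0.2080i)·(+0.1279-0.0692i)  (-0.4311+0.4297i)·(-0.2806+0.0000i)  (-0.1795+0.4235i)·(-0.1279-0.0692i)  (-0.0031+0.2128i)·(+0.2038+0.3113i)
Y_2^-2(R⁻¹ n̂) = -0.000708+0.031903i

Re=-0.0007 Im=0.0319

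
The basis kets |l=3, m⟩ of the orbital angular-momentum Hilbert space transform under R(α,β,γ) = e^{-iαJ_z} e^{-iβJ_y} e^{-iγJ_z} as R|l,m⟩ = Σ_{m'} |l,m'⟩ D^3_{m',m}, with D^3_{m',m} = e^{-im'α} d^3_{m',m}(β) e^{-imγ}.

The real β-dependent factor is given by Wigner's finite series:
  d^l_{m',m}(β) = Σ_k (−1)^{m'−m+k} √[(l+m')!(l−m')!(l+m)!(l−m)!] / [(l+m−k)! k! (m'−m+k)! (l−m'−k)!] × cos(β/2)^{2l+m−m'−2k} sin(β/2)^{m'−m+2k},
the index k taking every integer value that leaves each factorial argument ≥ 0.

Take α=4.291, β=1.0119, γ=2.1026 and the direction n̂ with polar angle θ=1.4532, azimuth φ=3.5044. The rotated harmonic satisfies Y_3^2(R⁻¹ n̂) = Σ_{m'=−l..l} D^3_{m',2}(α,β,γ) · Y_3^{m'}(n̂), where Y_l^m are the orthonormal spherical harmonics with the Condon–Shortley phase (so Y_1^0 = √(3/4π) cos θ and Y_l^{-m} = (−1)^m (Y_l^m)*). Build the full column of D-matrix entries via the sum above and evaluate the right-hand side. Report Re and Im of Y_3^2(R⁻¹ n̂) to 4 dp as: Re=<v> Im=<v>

Re=0.3618 Im=-0.1216

Need the full column D^3_{m',2} for m'=−3..3 at α=4.291, β=1.0119, γ=2.1026.
cos(β/2)=0.874714, sin(β/2)=0.484639
d^3_{-3,2}: single k=5 term ⇒ +0.057284;  D = -0.041640+0.039338i
d^3_{-2,2}: k∈[4..5] ⇒ +0.211045 -0.012957 = +0.198088;  D = -0.065235-0.187038i
d^3_{-1,2}: k∈[3..4] ⇒ +0.481818 -0.073953 = +0.407865;  D = +0.406365+0.034952i
d^3_{0,2}: k∈[2..3] ⇒ +0.753116 -0.231188 = +0.521928;  D = -0.253512+0.456224i
d^3_{1,2}: k∈[1..2] ⇒ +0.784783 -0.481818 = +0.302965;  D = -0.181468-0.242605i
d^3_{2,2}: k∈[0..1] ⇒ +0.447917 -0.687498 = -0.239580;  D = -0.233763+0.052477i
d^3_{3,2}: single k=0 term ⇒ -0.607890;  D = +0.121103-0.595705i
Y_3^{m'}(θ=1.4532,φ=3.5044) and Σ D·Y over m':
  (-0.0416+0.0393i)·(-0.1896+0.3620i)  (-0.0652-0.1870i)·(+0.0885-0.0785i)  (+0.4064+0.0350i)·(+0.2794-0.1061i)  (-0.2535+0.4562i)·(-0.1283+0.0000i)  (-0.1815-0.2426i)·(-0.2794-0.1061i)  (-0.2338+0.0525i)·(+0.0885+0.0785i)  (+0.1211-0.5957i)·(+0.1896+0.3620i)
Y_3^2(R⁻¹ n̂) = +0.361767-0.121595i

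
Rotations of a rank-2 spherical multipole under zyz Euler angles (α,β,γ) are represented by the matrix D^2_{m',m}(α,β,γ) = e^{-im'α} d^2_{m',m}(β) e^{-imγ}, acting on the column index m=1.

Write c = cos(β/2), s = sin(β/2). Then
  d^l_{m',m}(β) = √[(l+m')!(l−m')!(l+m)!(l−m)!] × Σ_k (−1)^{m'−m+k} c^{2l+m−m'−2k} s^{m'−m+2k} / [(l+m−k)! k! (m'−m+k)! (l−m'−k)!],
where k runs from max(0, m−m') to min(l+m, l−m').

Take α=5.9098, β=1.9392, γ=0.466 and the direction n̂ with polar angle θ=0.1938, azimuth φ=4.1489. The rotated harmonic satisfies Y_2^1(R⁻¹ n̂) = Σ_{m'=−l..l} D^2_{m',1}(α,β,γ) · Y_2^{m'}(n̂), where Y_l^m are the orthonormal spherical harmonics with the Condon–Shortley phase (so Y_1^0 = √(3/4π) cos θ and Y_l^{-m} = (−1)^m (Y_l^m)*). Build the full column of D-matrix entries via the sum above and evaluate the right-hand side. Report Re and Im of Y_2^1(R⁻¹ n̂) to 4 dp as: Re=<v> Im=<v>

Re=-0.2666 Im=0.0708

Need the full column D^2_{m',1} for m'=−2..2 at α=5.9098, β=1.9392, γ=0.466.
cos(β/2)=0.565629, sin(β/2)=0.824660
d^2_{-2,1}: single k=3 term ⇒ +0.634433;  D = +0.222322-0.594204i
d^2_{-1,1}: k∈[2..3] ⇒ +0.652732 -0.462486 = +0.190245;  D = +0.127069-0.141587i
d^2_{0,1}: k∈[1..2] ⇒ +0.365550 -0.777019 = -0.411469;  D = -0.367596+0.184880i
d^2_{1,1}: k∈[0..1] ⇒ +0.102359 -0.652732 = -0.550372;  D = -0.548013+0.050900i
d^2_{2,1}: single k=0 term ⇒ -0.298470;  D = -0.286783-0.082705i
Y_2^{m'}(θ=0.1938,φ=4.1489) and Σ D·Y over m':
  (+0.2223-0.5942i)·(-0.0062-0.0129i)  (+0.1271-0.1416i)·(-0.0780+0.1234i)  (-0.3676+0.1849i)·(+0.5957+0.0000i)  (-0.5480+0.0509i)·(+0.0780+0.1234i)  (-0.2868-0.0827i)·(-0.0062+0.0129i)
Y_2^1(R⁻¹ n̂) = -0.266647+0.070763i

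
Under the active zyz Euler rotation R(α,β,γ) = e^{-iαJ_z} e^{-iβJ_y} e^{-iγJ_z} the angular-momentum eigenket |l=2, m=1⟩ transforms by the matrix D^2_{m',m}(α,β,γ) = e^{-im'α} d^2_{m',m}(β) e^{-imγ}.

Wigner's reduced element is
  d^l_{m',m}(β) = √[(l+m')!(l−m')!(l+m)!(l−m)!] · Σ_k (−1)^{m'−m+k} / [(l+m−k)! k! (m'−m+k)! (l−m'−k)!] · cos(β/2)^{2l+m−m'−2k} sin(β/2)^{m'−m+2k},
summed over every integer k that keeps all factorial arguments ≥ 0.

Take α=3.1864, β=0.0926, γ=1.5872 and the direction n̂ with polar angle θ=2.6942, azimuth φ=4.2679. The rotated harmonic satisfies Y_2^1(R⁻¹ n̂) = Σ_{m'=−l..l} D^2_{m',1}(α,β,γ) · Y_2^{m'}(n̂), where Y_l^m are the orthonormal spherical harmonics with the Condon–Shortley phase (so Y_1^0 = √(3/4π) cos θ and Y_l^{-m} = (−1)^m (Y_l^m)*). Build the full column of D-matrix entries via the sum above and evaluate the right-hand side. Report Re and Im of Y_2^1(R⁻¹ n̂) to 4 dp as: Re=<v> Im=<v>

Re=0.2561 Im=-0.1983

Need the full column D^2_{m',1} for m'=−2..2 at α=3.1864, β=0.0926, γ=1.5872.
cos(β/2)=0.998928, sin(β/2)=0.046283
d^2_{-2,1}: single k=3 term ⇒ +0.000198;  D = +0.000014-0.000198i
d^2_{-1,1}: k∈[2..3] ⇒ +0.006413 -0.000005 = +0.006408;  D = -0.000182+0.006406i
d^2_{0,1}: k∈[1..2] ⇒ +0.113007 -0.000243 = +0.112764;  D = -0.001850-0.112749i
d^2_{1,1}: k∈[0..1] ⇒ +0.995720 -0.006413 = +0.989308;  D = +0.060519+0.987455i
d^2_{2,1}: single k=0 term ⇒ -0.092270;  D = +0.009764+0.091752i
Y_2^{m'}(θ=2.6942,φ=4.2679) and Σ D·Y over m':
  (+0.0000-0.0002i)·(-0.0456-0.0561i)  (-0.0002+0.0064i)·(+0.1296-0.2720i)  (-0.0018-0.1127i)·(+0.4537+0.0000i)  (+0.0605+0.9875i)·(-0.1296-0.2720i)  (+0.0098+0.0918i)·(-0.0456+0.0561i)
Y_2^1(R⁻¹ n̂) = +0.256062-0.198305i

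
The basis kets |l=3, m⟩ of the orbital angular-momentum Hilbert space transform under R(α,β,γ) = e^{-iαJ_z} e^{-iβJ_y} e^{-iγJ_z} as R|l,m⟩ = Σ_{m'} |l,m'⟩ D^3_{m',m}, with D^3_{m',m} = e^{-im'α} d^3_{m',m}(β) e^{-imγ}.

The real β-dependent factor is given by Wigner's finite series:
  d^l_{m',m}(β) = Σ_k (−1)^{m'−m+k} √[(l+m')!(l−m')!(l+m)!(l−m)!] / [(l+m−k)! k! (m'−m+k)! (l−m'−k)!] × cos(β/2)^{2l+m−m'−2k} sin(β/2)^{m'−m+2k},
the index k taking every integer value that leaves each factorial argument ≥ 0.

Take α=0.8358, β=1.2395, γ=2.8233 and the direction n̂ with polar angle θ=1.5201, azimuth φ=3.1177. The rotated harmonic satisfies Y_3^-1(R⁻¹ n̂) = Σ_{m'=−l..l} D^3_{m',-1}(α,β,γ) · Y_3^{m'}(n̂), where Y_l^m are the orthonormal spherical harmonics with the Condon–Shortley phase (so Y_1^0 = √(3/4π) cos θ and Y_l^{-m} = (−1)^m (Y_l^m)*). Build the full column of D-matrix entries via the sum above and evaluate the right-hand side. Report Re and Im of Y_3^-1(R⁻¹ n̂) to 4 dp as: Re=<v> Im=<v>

Re=0.1250 Im=0.1647

Need the full column D^3_{m',-1} for m'=−3..3 at α=0.8358, β=1.2395, γ=2.8233.
cos(β/2)=0.814024, sin(β/2)=0.580832
d^3_{-3,-1}: single k=2 term ⇒ +0.573713;  D = +0.332558-0.467495i
d^3_{-2,-1}: k∈[1..2] ⇒ +0.656501 -0.668486 = -0.011984;  D = +0.002586+0.011702i
d^3_{-1,-1}: k∈[0..2] ⇒ +0.290953 -1.185056 +0.452508 = -0.441595;  D = +0.383770+0.218464i
d^3_{0,-1}: k∈[0..2] ⇒ -0.719161 +1.098434 -0.186414 = +0.192859;  D = -0.183171+0.060354i
d^3_{1,-1}: k∈[0..2] ⇒ +0.888792 -0.603344 +0.038397 = +0.323845;  D = -0.131076+0.296133i
d^3_{2,-1}: k∈[0..1] ⇒ -0.668486 +0.170172 = -0.498313;  D = -0.202781-0.455188i
d^3_{3,-1}: single k=0 term ⇒ +0.292093;  D = +0.277639+0.090745i
Y_3^{m'}(θ=1.5201,φ=3.1177) and Σ D·Y over m':
  (+0.3326-0.4675i)·(-0.4146-0.0298i)  (+0.0026+0.0117i)·(+0.0516+0.0025i)  (+0.3838+0.2185i)·(+0.3185+0.0076i)  (-0.1832+0.0604i)·(-0.0565+0.0000i)  (-0.1311+0.2961i)·(-0.3185+0.0076i)  (-0.2028-0.4552i)·(+0.0516-0.0025i)  (+0.2776+0.0907i)·(+0.4146-0.0298i)
Y_3^-1(R⁻¹ n̂) = +0.124962+0.164655i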